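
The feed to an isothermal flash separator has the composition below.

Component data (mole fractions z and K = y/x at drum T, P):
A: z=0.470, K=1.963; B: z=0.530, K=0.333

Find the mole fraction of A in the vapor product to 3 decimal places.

Rachford–Rice: g(V/F) = Σ zᵢ(Kᵢ−1)/(1+V/F(Kᵢ−1)) = 0.
Feasibility: ΣzᵢKᵢ = 1.099, Σzᵢ/Kᵢ = 1.831 — both > 1, two phases present.
Newton iteration, V/F⁰ = 0.36:
  V/F = 0.360: g = -0.1291, g' = -0.649 → V/F = 0.161
  V/F = 0.161: g = -0.0042, g' = -0.623 → V/F = 0.154
Converged at V/F = 0.154.
Compositions from xᵢ = zᵢ/(1+V/F(Kᵢ−1)), yᵢ = Kᵢxᵢ:
  A: x = 0.409, y = 0.803
  B: x = 0.591, y = 0.197

y_A = 0.803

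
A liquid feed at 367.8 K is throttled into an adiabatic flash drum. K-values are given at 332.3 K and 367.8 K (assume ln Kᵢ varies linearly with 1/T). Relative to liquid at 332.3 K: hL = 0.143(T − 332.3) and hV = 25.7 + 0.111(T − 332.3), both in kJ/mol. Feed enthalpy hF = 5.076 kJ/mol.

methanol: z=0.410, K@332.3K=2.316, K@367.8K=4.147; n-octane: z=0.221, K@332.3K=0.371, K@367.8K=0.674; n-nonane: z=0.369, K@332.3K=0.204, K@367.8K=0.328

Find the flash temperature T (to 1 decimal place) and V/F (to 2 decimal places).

Adiabatic flash: solve Rachford–Rice at each trial T, then check hF = ψ·hV(T) + (1−ψ)·hL(T).
  T = 332.3 K: K = (2.316, 0.371, 0.204), RR gives ψ = 0.110, H_out = 2.829 kJ/mol
  T = 367.8 K: K = (4.147, 0.674, 0.328), RR gives ψ = 0.541, H_out = 18.374 kJ/mol
  T = 350.1 K: K = (3.148, 0.508, 0.262), RR gives ψ = 0.354, H_out = 11.441 kJ/mol
  T = 341.2 K: K = (2.711, 0.436, 0.232), RR gives ψ = 0.246, H_out = 7.513 kJ/mol
  T = 336.8 K: K = (2.510, 0.403, 0.218), RR gives ψ = 0.183, H_out = 5.327 kJ/mol
  T = 334.6 K: K = (2.414, 0.387, 0.211), RR gives ψ = 0.149, H_out = 4.145 kJ/mol
Linear interpolation between T = 334.6 (H_out = 4.145) and T = 336.8 (H_out = 5.327) on hF = 5.076 gives T ≈ 336.3 K, at which ψ = 0.18.

T = 336.3 K, V/F = 0.18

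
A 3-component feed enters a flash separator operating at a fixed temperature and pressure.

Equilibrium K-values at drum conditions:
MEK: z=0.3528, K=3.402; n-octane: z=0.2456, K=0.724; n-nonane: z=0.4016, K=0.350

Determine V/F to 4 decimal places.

V/F = 0.4037

Material balance + equilibrium reduce to Σ zᵢ(Kᵢ−1)/(1+V/F(Kᵢ−1)) = 0.
g(0) = ΣzᵢKᵢ − 1 = 0.5186 and g(1) = 1 − Σzᵢ/Kᵢ = -0.5904, so a root lies in (0, 1).
Newton–Raphson from V/F = 0.46:
  V/F = 0.4600: g = -0.04743, g' = -0.8292 → V/F = 0.4028
  V/F = 0.4028: g = 0.00082, g' = -0.8609 → V/F = 0.4037
Converged at V/F = 0.4037.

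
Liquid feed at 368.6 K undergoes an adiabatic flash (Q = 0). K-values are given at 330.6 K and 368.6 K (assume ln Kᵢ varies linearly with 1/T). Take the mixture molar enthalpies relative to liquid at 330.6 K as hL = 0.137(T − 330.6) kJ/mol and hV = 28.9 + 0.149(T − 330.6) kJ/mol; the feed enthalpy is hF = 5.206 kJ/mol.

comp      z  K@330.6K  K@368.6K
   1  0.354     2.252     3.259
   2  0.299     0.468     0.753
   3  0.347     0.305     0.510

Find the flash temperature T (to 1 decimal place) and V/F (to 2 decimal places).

Adiabatic flash: solve Rachford–Rice at each trial T, then check hF = ψ·hV(T) + (1−ψ)·hL(T).
  T = 330.6 K: K = (2.252, 0.468, 0.305), RR gives ψ = 0.055, H_out = 1.591 kJ/mol
  T = 368.6 K: K = (3.259, 0.753, 0.510), RR gives ψ = 0.623, H_out = 23.504 kJ/mol
  T = 349.6 K: K = (2.736, 0.601, 0.400), RR gives ψ = 0.321, H_out = 11.958 kJ/mol
  T = 340.1 K: K = (2.489, 0.532, 0.351), RR gives ψ = 0.191, H_out = 6.829 kJ/mol
  T = 335.4 K: K = (2.371, 0.500, 0.328), RR gives ψ = 0.125, H_out = 4.277 kJ/mol
  T = 337.8 K: K = (2.431, 0.516, 0.339), RR gives ψ = 0.159, H_out = 5.586 kJ/mol
Linear interpolation between T = 335.4 (H_out = 4.277) and T = 337.8 (H_out = 5.586) on hF = 5.206 gives T ≈ 337.1 K, at which ψ = 0.15.

T = 337.1 K, V/F = 0.15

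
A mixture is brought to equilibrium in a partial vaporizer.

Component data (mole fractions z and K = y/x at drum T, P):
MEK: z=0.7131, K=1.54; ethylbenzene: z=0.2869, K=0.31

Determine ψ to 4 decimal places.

Rachford–Rice: g(ψ) = Σ zᵢ(Kᵢ−1)/(1+ψ(Kᵢ−1)) = 0.
Feasibility: ΣzᵢKᵢ = 1.1871, Σzᵢ/Kᵢ = 1.3885 — both > 1, two phases present.
Iterate (Newton) starting at ψ = 0.5:
  ψ = 0.5000: g = 0.00098, g' = -0.4473 → ψ = 0.5022
Converged at ψ = 0.5022.

ψ = 0.5022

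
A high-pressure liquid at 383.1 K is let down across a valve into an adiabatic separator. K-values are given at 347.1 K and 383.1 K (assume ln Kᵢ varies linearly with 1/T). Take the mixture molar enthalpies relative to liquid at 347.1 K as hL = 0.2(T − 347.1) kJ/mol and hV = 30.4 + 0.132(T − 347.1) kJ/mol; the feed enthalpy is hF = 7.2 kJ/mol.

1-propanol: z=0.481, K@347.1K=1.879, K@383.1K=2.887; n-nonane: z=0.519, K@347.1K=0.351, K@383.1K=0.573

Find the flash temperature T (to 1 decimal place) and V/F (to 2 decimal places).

Adiabatic flash: solve Rachford–Rice at each trial T, then check hF = ψ·hV(T) + (1−ψ)·hL(T).
  T = 347.1 K: K = (1.879, 0.351), RR gives ψ = 0.151, H_out = 4.581 kJ/mol
  T = 383.1 K: K = (2.887, 0.573), RR gives ψ = 0.851, H_out = 30.999 kJ/mol
  T = 365.1 K: K = (2.354, 0.454), RR gives ψ = 0.497, H_out = 18.114 kJ/mol
  T = 356.1 K: K = (2.109, 0.400), RR gives ψ = 0.334, H_out = 11.759 kJ/mol
  T = 351.6 K: K = (1.992, 0.375), RR gives ψ = 0.247, H_out = 8.327 kJ/mol
  T = 349.4 K: K = (1.936, 0.363), RR gives ψ = 0.201, H_out = 6.544 kJ/mol
Linear interpolation between T = 349.4 (H_out = 6.544) and T = 351.6 (H_out = 8.327) on hF = 7.2 gives T ≈ 350.2 K, at which ψ = 0.22.

T = 350.2 K, V/F = 0.22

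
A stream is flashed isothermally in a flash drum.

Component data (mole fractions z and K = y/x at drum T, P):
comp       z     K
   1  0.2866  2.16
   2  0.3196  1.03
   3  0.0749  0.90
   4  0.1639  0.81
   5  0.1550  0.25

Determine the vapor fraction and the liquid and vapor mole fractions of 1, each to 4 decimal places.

ψ = 0.4780, x_1 = 0.1844, y_1 = 0.3982

Material balance + equilibrium reduce to Σ zᵢ(Kᵢ−1)/(1+ψ(Kᵢ−1)) = 0.
g(0) = ΣzᵢKᵢ − 1 = 0.1872 and g(1) = 1 − Σzᵢ/Kᵢ = -0.3485, so a root lies in (0, 1).
Newton iteration, ψ⁰ = 0.65:
  ψ = 0.6500: g = -0.07142, g' = -0.4661 → ψ = 0.4968
  ψ = 0.4968: g = -0.00719, g' = -0.3850 → ψ = 0.4781
  ψ = 0.4781: g = -0.00005, g' = -0.3798 → ψ = 0.4780
Converged at ψ = 0.4780.
Compositions from xᵢ = zᵢ/(1+ψ(Kᵢ−1)), yᵢ = Kᵢxᵢ:
  1: x = 0.1844, y = 0.3982
  2: x = 0.3151, y = 0.3245
  3: x = 0.0787, y = 0.0708
  4: x = 0.1803, y = 0.1460
  5: x = 0.2416, y = 0.0604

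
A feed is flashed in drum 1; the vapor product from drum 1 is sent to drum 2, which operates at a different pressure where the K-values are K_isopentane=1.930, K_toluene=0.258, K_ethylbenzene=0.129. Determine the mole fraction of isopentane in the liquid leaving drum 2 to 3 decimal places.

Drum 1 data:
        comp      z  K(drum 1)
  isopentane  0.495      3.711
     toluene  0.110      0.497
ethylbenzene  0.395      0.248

Drum 1:
Rachford–Rice: g(ψ₁) = Σ zᵢ(Kᵢ−1)/(1+ψ₁(Kᵢ−1)) = 0.
Feasibility: ΣzᵢKᵢ = 1.990, Σzᵢ/Kᵢ = 1.947 — both > 1, two phases present.
Newton iteration, ψ₁⁰ = 0.5:
  ψ₁ = 0.500: g = 0.0198, g' = -1.279 → ψ₁ = 0.515
Converged at ψ₁ = 0.515.
Drum-1 compositions:
  isopentane: x = 0.206, y = 0.766
  toluene: x = 0.149, y = 0.074
  ethylbenzene: x = 0.645, y = 0.160
Drum-2 feed = drum-1 vapor: z₂ = (0.7662, 0.0738, 0.1600).
Drum 2:
Let ψ₂ = V/F and solve Σ zᵢ(Kᵢ−1)/(1+ψ₂(Kᵢ−1)) = 0.
g(0) = ΣzᵢKᵢ − 1 = 0.518 and g(1) = 1 − Σzᵢ/Kᵢ = -0.923, so a root lies in (0, 1).
Iterate (Newton) starting at ψ₂ = 0.33:
  ψ₂ = 0.330: g = 0.2772, g' = -0.698 → ψ₂ = 0.727
  ψ₂ = 0.727: g = -0.0736, g' = -1.329 → ψ₂ = 0.672
  ψ₂ = 0.672: g = -0.0063, g' = -1.117 → ψ₂ = 0.666
Converged at ψ₂ = 0.666.
  isopentane: x = 0.473, y = 0.913
  toluene: x = 0.146, y = 0.038
  ethylbenzene: x = 0.381, y = 0.049

x_isopentane (drum 2) = 0.473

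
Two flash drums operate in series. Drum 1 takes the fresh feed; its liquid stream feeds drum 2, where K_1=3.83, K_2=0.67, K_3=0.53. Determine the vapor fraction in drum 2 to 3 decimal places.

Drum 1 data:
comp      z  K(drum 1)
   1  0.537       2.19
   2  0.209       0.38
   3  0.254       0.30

V/F (drum 2) = 0.642

Drum 1:
Iterate (Newton) starting at ψ₁ = 0.57:
  ψ₁ = 0.570: g = -0.1155, g' = -0.807 → ψ₁ = 0.427
  ψ₁ = 0.427: g = -0.0060, g' = -0.736 → ψ₁ = 0.419
Converged at ψ₁ = 0.419.
Drum-1 compositions:
  1: x = 0.358, y = 0.785
  2: x = 0.282, y = 0.107
  3: x = 0.359, y = 0.108
Drum-2 feed = drum-1 liquid: z₂ = (0.3584, 0.2823, 0.3593).
Drum 2:
Rachford–Rice: g(ψ₂) = Σ zᵢ(Kᵢ−1)/(1+ψ₂(Kᵢ−1)) = 0.
Feasibility: ΣzᵢKᵢ = 1.752, Σzᵢ/Kᵢ = 1.193 — both > 1, two phases present.
Newton–Raphson from ψ₂ = 0.5:
  ψ₂ = 0.500: g = 0.0877, g' = -0.672 → ψ₂ = 0.631
  ψ₂ = 0.631: g = 0.0067, g' = -0.580 → ψ₂ = 0.642
Converged at ψ₂ = 0.642.
  1: x = 0.127, y = 0.487
  2: x = 0.358, y = 0.240
  3: x = 0.515, y = 0.273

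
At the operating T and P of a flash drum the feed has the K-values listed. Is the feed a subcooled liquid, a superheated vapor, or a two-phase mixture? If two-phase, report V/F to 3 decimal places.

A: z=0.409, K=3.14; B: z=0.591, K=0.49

two-phase, V/F = 0.526

ΣzᵢKᵢ = 1.574; Σzᵢ/Kᵢ = 1.336.
Both exceed 1, so a two-phase solution exists.
Binary case is linear: z₁(K₁−1)(1+ψ(K₂−1)) + z₂(K₂−1)(1+ψ(K₁−1)) = 0
⇒ ψ = [z₁(K₁−1)+z₂(K₂−1)] / [−(K₁−1)(K₂−1)] = 0.5738/1.0914 = 0.526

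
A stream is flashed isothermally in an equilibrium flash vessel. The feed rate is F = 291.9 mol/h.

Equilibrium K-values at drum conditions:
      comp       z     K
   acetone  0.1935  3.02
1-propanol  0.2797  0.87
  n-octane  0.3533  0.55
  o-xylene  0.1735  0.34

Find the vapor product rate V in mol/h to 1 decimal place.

V = 28.9 mol/h

Material balance + equilibrium reduce to Σ zᵢ(Kᵢ−1)/(1+ψ(Kᵢ−1)) = 0.
g(0) = ΣzᵢKᵢ − 1 = 0.0810 and g(1) = 1 − Σzᵢ/Kᵢ = -0.5382, so a root lies in (0, 1).
Iterate (Newton) starting at ψ = 0.5:
  ψ = 0.5000: g = -0.22048, g' = -0.4883 → ψ = 0.0485
  ψ = 0.0485: g = 0.03858, g' = -0.8152 → ψ = 0.0958
  ψ = 0.0958: g = 0.00228, g' = -0.7234 → ψ = 0.0990
Converged at ψ = 0.0990.
Then V = ψ·F = 0.0990·291.9 = 28.9 mol/h and L = F − V = 263.0 mol/h.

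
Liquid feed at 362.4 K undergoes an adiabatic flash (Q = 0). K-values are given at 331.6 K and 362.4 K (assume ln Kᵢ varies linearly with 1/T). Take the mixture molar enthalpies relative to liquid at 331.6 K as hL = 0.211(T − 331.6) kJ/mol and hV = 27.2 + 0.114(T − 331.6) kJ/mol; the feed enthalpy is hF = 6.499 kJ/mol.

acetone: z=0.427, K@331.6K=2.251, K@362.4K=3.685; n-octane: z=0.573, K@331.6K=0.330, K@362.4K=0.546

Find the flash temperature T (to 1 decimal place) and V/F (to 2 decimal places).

T = 333.9 K, V/F = 0.22

Adiabatic flash: solve Rachford–Rice at each trial T, then check hF = ψ·hV(T) + (1−ψ)·hL(T).
  T = 331.6 K: K = (2.251, 0.330), RR gives ψ = 0.179, H_out = 4.876 kJ/mol
  T = 362.4 K: K = (3.685, 0.546), RR gives ψ = 0.727, H_out = 24.104 kJ/mol
  T = 347.0 K: K = (2.912, 0.429), RR gives ψ = 0.448, H_out = 14.776 kJ/mol
  T = 339.3 K: K = (2.568, 0.377), RR gives ψ = 0.320, H_out = 10.101 kJ/mol
  T = 335.5 K: K = (2.408, 0.354), RR gives ψ = 0.254, H_out = 7.623 kJ/mol
  T = 333.6 K: K = (2.331, 0.342), RR gives ψ = 0.218, H_out = 6.316 kJ/mol
Linear interpolation between T = 333.6 (H_out = 6.316) and T = 335.5 (H_out = 7.623) on hF = 6.499 gives T ≈ 333.9 K, at which ψ = 0.22.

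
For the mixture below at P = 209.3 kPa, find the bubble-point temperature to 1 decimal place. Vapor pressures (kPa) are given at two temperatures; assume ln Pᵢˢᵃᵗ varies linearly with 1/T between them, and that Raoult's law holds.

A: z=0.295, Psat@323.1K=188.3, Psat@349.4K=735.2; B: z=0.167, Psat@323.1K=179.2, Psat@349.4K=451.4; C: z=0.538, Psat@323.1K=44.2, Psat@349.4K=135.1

T = 336.9 K

Bubble-point temperature: ΣzᵢPᵢˢᵃᵗ(T) = P. Interpolate ln Pᵢˢᵃᵗ = aᵢ + bᵢ/T.
  T = 323.1 K: ΣzᵢPᵢˢᵃᵗ = 109.25 kPa
  T = 349.4 K: ΣzᵢPᵢˢᵃᵗ = 364.95 kPa
  T = 336.2 K: ΣzᵢPᵢˢᵃᵗ = 203.11 kPa
  T = 342.8 K: ΣzᵢPᵢˢᵃᵗ = 273.54 kPa
  T = 339.5 K: ΣzᵢPᵢˢᵃᵗ = 235.99 kPa
  T = 337.9 K: ΣzᵢPᵢˢᵃᵗ = 219.50 kPa
  T = 337.0 K: ΣzᵢPᵢˢᵃᵗ = 210.68 kPa
Interpolating between 336.2 K and 337.0 K gives T ≈ 336.9 K.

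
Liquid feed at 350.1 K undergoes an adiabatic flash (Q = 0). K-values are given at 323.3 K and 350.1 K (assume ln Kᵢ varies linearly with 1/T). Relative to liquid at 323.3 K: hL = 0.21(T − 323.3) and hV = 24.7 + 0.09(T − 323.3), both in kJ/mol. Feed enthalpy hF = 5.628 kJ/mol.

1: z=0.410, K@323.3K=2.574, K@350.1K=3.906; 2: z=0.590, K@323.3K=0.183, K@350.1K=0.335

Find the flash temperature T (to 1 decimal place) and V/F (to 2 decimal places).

Adiabatic flash: solve Rachford–Rice at each trial T, then check hF = ψ·hV(T) + (1−ψ)·hL(T).
  T = 323.3 K: K = (2.574, 0.183), RR gives ψ = 0.127, H_out = 3.137 kJ/mol
  T = 350.1 K: K = (3.906, 0.335), RR gives ψ = 0.414, H_out = 14.512 kJ/mol
  T = 336.7 K: K = (3.197, 0.251), RR gives ψ = 0.279, H_out = 9.247 kJ/mol
  T = 330.0 K: K = (2.875, 0.215), RR gives ψ = 0.208, H_out = 6.366 kJ/mol
  T = 326.6 K: K = (2.720, 0.198), RR gives ψ = 0.168, H_out = 4.782 kJ/mol
  T = 328.3 K: K = (2.797, 0.206), RR gives ψ = 0.188, H_out = 5.587 kJ/mol
Linear interpolation between T = 328.3 (H_out = 5.587) and T = 330.0 (H_out = 6.366) on hF = 5.628 gives T ≈ 328.4 K, at which ψ = 0.19.

T = 328.4 K, V/F = 0.19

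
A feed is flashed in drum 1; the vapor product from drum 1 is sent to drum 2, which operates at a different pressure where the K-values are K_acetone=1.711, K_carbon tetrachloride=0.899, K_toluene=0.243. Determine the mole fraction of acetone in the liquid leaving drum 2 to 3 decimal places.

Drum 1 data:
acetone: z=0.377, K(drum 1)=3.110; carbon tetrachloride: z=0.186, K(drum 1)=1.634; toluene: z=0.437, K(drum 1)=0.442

Drum 1:
Let ψ₁ = V/F and solve Σ zᵢ(Kᵢ−1)/(1+ψ₁(Kᵢ−1)) = 0.
g(0) = ΣzᵢKᵢ − 1 = 0.670 and g(1) = 1 − Σzᵢ/Kᵢ = -0.224, so a root lies in (0, 1).
Newton iteration, ψ₁⁰ = 0.5:
  ψ₁ = 0.500: g = 0.1384, g' = -0.702 → ψ₁ = 0.697
  ψ₁ = 0.697: g = 0.0046, g' = -0.675 → ψ₁ = 0.704
Converged at ψ₁ = 0.704.
Drum-1 compositions:
  acetone: x = 0.152, y = 0.472
  carbon tetrachloride: x = 0.129, y = 0.210
  toluene: x = 0.720, y = 0.318
Drum-2 feed = drum-1 vapor: z₂ = (0.4718, 0.2101, 0.3181).
Drum 2:
Let ψ₂ = V/F and solve Σ zᵢ(Kᵢ−1)/(1+ψ₂(Kᵢ−1)) = 0.
Feasibility: ΣzᵢKᵢ = 1.073, Σzᵢ/Kᵢ = 1.819 — both > 1, two phases present.
Newton–Raphson from ψ₂ = 0.5:
  ψ₂ = 0.500: g = -0.1624, g' = -0.604 → ψ₂ = 0.231
  ψ₂ = 0.231: g = -0.0256, g' = -0.446 → ψ₂ = 0.174
  ψ₂ = 0.174: g = -0.0004, g' = -0.433 → ψ₂ = 0.173
Converged at ψ₂ = 0.173.
  acetone: x = 0.420, y = 0.719
  carbon tetrachloride: x = 0.214, y = 0.192
  toluene: x = 0.366, y = 0.089

x_acetone (drum 2) = 0.420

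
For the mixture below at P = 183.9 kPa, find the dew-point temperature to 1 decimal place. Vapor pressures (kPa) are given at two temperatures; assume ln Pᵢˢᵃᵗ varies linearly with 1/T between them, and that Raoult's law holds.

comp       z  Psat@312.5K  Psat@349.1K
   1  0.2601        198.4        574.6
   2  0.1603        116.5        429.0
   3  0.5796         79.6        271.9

T = 329.7 K

Dew-point temperature: Σzᵢ·P/Pᵢˢᵃᵗ(T) = 1. Interpolate ln Pᵢˢᵃᵗ = aᵢ + bᵢ/T.
  T = 312.5 K: ΣzᵢP/Pᵢˢᵃᵗ = 1.8332
  T = 349.1 K: ΣzᵢP/Pᵢˢᵃᵗ = 0.5440
  T = 330.8 K: ΣzᵢP/Pᵢˢᵃᵗ = 0.9651
  T = 321.6 K: ΣzᵢP/Pᵢˢᵃᵗ = 1.3201
  T = 326.2 K: ΣzᵢP/Pᵢˢᵃᵗ = 1.1262
  T = 328.5 K: ΣzᵢP/Pᵢˢᵃᵗ = 1.0419
  T = 329.6 K: ΣzᵢP/Pᵢˢᵃᵗ = 1.0043
Interpolating between 329.6 K and 330.8 K gives T ≈ 329.7 K.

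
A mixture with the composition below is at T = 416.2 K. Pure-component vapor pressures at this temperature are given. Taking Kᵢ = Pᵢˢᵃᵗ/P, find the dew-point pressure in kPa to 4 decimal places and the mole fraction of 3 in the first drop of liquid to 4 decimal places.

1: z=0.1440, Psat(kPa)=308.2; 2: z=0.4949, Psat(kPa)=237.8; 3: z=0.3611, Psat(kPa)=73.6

Pdew = 134.1446 kPa, x_3 = 0.6581

At the dew point ψ → 1, so Σzᵢ/Kᵢ = 1 with Kᵢ = Pᵢˢᵃᵗ/P ⇒ 1/P = Σzᵢ/Pᵢˢᵃᵗ.
1/P = 0.1440/308.2 + 0.4949/237.8 + 0.3611/73.6 = 0.0074546 ⇒ P = 134.1446 kPa
xᵢ = zᵢP/Pᵢˢᵃᵗ ⇒ x_3 = 0.3611·134.1446/73.6 = 0.6581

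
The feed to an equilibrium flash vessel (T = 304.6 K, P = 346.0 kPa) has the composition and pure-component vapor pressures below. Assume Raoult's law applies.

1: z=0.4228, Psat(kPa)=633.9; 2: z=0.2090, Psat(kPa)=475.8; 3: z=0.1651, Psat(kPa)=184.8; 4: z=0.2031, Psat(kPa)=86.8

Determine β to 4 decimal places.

Raoult's law: Kᵢ = Pᵢˢᵃᵗ/P = Pᵢˢᵃᵗ/346.0.
  K_1 = 633.9/346.0 = 1.832081, K_2 = 475.8/346.0 = 1.375145, K_3 = 184.8/346.0 = 0.534104, K_4 = 86.8/346.0 = 0.250867
Rachford–Rice: g(β) = Σ zᵢ(Kᵢ−1)/(1+β(Kᵢ−1)) = 0.
g(0) = ΣzᵢKᵢ − 1 = 0.2011 and g(1) = 1 − Σzᵢ/Kᵢ = -0.5015, so a root lies in (0, 1).
Newton–Raphson from β = 0.46:
  β = 0.4600: g = -0.00876, g' = -0.4979 → β = 0.4424
  β = 0.4424: g = -0.00007, g' = -0.4899 → β = 0.4423
Converged at β = 0.4423.

β = 0.4423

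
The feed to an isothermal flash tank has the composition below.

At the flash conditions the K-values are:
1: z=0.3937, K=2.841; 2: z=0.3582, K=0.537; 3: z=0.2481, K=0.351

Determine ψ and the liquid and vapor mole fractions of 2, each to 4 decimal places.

ψ = 0.3952, x_2 = 0.4384, y_2 = 0.2354

Let ψ = V/F and solve Σ zᵢ(Kᵢ−1)/(1+ψ(Kᵢ−1)) = 0.
g(0) = ΣzᵢKᵢ − 1 = 0.3979 and g(1) = 1 − Σzᵢ/Kᵢ = -0.5125, so a root lies in (0, 1).
Iterate (Newton) starting at ψ = 0.57:
  ψ = 0.5700: g = -0.12719, g' = -0.7227 → ψ = 0.3940
  ψ = 0.3940: g = 0.00091, g' = -0.7518 → ψ = 0.3952
Converged at ψ = 0.3952.
Compositions from xᵢ = zᵢ/(1+ψ(Kᵢ−1)), yᵢ = Kᵢxᵢ:
  1: x = 0.2279, y = 0.6474
  2: x = 0.4384, y = 0.2354
  3: x = 0.3337, y = 0.1171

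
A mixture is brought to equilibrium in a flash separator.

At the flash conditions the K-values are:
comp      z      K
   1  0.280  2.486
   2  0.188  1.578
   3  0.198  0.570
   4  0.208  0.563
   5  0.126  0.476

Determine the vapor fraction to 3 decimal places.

Rachford–Rice: g(ψ) = Σ zᵢ(Kᵢ−1)/(1+ψ(Kᵢ−1)) = 0.
g(0) = ΣzᵢKᵢ − 1 = 0.283 and g(1) = 1 − Σzᵢ/Kᵢ = -0.213, so a root lies in (0, 1).
Newton–Raphson from ψ = 0.5:
  ψ = 0.500: g = 0.0088, g' = -0.429 → ψ = 0.520
  ψ = 0.520: g = 0.0000, g' = -0.426 → ψ = 0.521
Converged at ψ = 0.521.

ψ = 0.521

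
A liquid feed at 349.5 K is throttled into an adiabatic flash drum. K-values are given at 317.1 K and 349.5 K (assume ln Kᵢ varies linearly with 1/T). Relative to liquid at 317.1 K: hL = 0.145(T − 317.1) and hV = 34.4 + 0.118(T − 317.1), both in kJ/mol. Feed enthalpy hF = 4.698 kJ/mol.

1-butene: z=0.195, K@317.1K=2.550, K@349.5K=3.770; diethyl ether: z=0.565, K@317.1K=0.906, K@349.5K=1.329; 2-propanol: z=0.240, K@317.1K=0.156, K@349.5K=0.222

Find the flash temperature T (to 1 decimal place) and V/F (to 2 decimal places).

T = 319.4 K, V/F = 0.13

Adiabatic flash: solve Rachford–Rice at each trial T, then check hF = ψ·hV(T) + (1−ψ)·hL(T).
  T = 317.1 K: K = (2.550, 0.906, 0.156), RR gives ψ = 0.077, H_out = 2.642 kJ/mol
  T = 349.5 K: K = (3.770, 1.329, 0.222), RR gives ψ = 0.610, H_out = 25.160 kJ/mol
  T = 333.3 K: K = (3.130, 1.108, 0.188), RR gives ψ = 0.390, H_out = 15.587 kJ/mol
  T = 325.2 K: K = (2.832, 1.004, 0.172), RR gives ψ = 0.244, H_out = 9.521 kJ/mol
  T = 321.1 K: K = (2.688, 0.954, 0.164), RR gives ψ = 0.162, H_out = 6.133 kJ/mol
  T = 319.1 K: K = (2.618, 0.930, 0.160), RR gives ψ = 0.120, H_out = 4.410 kJ/mol
Linear interpolation between T = 319.1 (H_out = 4.410) and T = 321.1 (H_out = 6.133) on hF = 4.698 gives T ≈ 319.4 K, at which ψ = 0.13.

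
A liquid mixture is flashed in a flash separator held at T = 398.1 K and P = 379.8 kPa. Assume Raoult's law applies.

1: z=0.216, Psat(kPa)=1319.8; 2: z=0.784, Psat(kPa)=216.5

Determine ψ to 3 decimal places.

ψ = 0.186

Raoult's law: Kᵢ = Pᵢˢᵃᵗ/P = Pᵢˢᵃᵗ/379.8.
  K_1 = 1319.8/379.8 = 3.47499, K_2 = 216.5/379.8 = 0.57004
Newton–Raphson from ψ = 0.5:
  ψ = 0.500: g = -0.1905, g' = -0.499 → ψ = 0.119
  ψ = 0.119: g = 0.0580, g' = -0.952 → ψ = 0.180
  ψ = 0.180: g = 0.0048, g' = -0.804 → ψ = 0.186
Converged at ψ = 0.186.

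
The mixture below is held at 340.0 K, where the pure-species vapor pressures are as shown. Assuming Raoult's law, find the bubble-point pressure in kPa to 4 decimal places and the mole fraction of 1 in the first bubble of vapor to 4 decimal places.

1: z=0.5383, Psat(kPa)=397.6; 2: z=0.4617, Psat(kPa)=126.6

Pbub = 272.4793 kPa, y_1 = 0.7855

At the bubble point ψ → 0, so ΣzᵢKᵢ = 1 with Kᵢ = Pᵢˢᵃᵗ/P ⇒ P = ΣzᵢPᵢˢᵃᵗ.
P = 0.5383·397.6 + 0.4617·126.6 = 272.4793 kPa
yᵢ = zᵢPᵢˢᵃᵗ/P ⇒ y_1 = 0.5383·397.6/272.4793 = 0.7855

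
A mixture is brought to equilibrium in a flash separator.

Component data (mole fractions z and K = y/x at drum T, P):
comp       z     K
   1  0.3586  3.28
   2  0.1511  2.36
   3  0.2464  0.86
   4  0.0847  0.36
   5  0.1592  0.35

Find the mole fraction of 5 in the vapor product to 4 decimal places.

Newton–Raphson from ψ = 0.5:
  ψ = 0.5000: g = 0.23427, g' = -0.7343 → ψ = 0.8190
  ψ = 0.8190: g = 0.00818, g' = -0.7562 → ψ = 0.8298
Converged at ψ = 0.8298.
Compositions from xᵢ = zᵢ/(1+ψ(Kᵢ−1)), yᵢ = Kᵢxᵢ:
  1: x = 0.1240, y = 0.4067
  2: x = 0.0710, y = 0.1675
  3: x = 0.2788, y = 0.2398
  4: x = 0.1806, y = 0.0650
  5: x = 0.3456, y = 0.1210

y_5 = 0.1210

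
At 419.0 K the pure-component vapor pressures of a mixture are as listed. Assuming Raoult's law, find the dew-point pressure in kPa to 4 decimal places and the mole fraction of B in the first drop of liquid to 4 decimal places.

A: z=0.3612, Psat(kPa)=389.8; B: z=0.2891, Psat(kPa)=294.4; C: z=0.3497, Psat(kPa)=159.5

Pdew = 243.8369 kPa, x_B = 0.2394

At the dew point ψ → 1, so Σzᵢ/Kᵢ = 1 with Kᵢ = Pᵢˢᵃᵗ/P ⇒ 1/P = Σzᵢ/Pᵢˢᵃᵗ.
1/P = 0.3612/389.8 + 0.2891/294.4 + 0.3497/159.5 = 0.0041011 ⇒ P = 243.8369 kPa
xᵢ = zᵢP/Pᵢˢᵃᵗ ⇒ x_B = 0.2891·243.8369/294.4 = 0.2394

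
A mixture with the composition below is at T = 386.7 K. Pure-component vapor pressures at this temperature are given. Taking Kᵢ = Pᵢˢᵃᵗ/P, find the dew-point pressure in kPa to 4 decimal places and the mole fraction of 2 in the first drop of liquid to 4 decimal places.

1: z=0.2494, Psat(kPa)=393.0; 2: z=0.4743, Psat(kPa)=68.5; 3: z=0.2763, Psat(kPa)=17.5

Pdew = 42.8316 kPa, x_2 = 0.2966

At the dew point ψ → 1, so Σzᵢ/Kᵢ = 1 with Kᵢ = Pᵢˢᵃᵗ/P ⇒ 1/P = Σzᵢ/Pᵢˢᵃᵗ.
1/P = 0.2494/393.0 + 0.4743/68.5 + 0.2763/17.5 = 0.0233473 ⇒ P = 42.8316 kPa
xᵢ = zᵢP/Pᵢˢᵃᵗ ⇒ x_2 = 0.4743·42.8316/68.5 = 0.2966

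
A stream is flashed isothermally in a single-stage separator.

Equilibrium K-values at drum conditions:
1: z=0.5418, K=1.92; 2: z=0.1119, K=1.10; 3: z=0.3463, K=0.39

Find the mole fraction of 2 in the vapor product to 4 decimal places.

Let ψ = V/F and solve Σ zᵢ(Kᵢ−1)/(1+ψ(Kᵢ−1)) = 0.
Feasibility: ΣzᵢKᵢ = 1.2984, Σzᵢ/Kᵢ = 1.2719 — both > 1, two phases present.
Newton iteration, ψ⁰ = 0.5:
  ψ = 0.5000: g = 0.04812, g' = -0.4829 → ψ = 0.5996
  ψ = 0.5996: g = -0.00128, g' = -0.5118 → ψ = 0.5971
Converged at ψ = 0.5971.
Compositions from xᵢ = zᵢ/(1+ψ(Kᵢ−1)), yᵢ = Kᵢxᵢ:
  1: x = 0.3497, y = 0.6714
  2: x = 0.1056, y = 0.1162
  3: x = 0.5447, y = 0.2124

y_2 = 0.1162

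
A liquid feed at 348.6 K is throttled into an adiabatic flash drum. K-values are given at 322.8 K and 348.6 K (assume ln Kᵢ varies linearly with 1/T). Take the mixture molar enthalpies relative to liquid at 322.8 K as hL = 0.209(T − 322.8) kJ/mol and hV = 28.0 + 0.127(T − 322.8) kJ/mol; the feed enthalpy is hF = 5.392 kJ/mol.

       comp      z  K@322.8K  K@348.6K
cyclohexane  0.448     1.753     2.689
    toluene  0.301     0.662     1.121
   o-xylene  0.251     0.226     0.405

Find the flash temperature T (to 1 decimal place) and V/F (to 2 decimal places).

Adiabatic flash: solve Rachford–Rice at each trial T, then check hF = ψ·hV(T) + (1−ψ)·hL(T).
  T = 322.8 K: K = (1.753, 0.662, 0.226), RR gives ψ = 0.095, H_out = 2.661 kJ/mol
  T = 348.6 K: K = (2.689, 1.121, 0.405), RR gives ψ = 0.919, H_out = 29.168 kJ/mol
  T = 335.7 K: K = (2.189, 0.870, 0.306), RR gives ψ = 0.547, H_out = 17.428 kJ/mol
  T = 329.2 K: K = (1.962, 0.760, 0.263), RR gives ψ = 0.339, H_out = 10.646 kJ/mol
  T = 326.0 K: K = (1.855, 0.710, 0.244), RR gives ψ = 0.224, H_out = 6.871 kJ/mol
  T = 324.4 K: K = (1.804, 0.686, 0.235), RR gives ψ = 0.161, H_out = 4.830 kJ/mol
Linear interpolation between T = 324.4 (H_out = 4.830) and T = 326.0 (H_out = 6.871) on hF = 5.392 gives T ≈ 324.8 K, at which ψ = 0.18.

T = 324.8 K, V/F = 0.18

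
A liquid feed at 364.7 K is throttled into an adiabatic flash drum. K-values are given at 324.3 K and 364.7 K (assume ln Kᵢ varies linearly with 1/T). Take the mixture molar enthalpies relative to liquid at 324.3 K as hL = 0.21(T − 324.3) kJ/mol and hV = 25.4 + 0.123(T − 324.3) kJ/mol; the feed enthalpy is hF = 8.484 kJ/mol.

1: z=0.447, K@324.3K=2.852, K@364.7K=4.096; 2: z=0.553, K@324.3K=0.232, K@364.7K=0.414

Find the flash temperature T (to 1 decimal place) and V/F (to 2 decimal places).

T = 327.8 K, V/F = 0.31

Adiabatic flash: solve Rachford–Rice at each trial T, then check hF = ψ·hV(T) + (1−ψ)·hL(T).
  T = 324.3 K: K = (2.852, 0.232), RR gives ψ = 0.283, H_out = 7.199 kJ/mol
  T = 364.7 K: K = (4.096, 0.414), RR gives ψ = 0.584, H_out = 21.269 kJ/mol
  T = 344.5 K: K = (3.454, 0.315), RR gives ψ = 0.427, H_out = 14.348 kJ/mol
  T = 334.4 K: K = (3.148, 0.272), RR gives ψ = 0.356, H_out = 10.857 kJ/mol
  T = 329.4 K: K = (3.000, 0.252), RR gives ψ = 0.321, H_out = 9.076 kJ/mol
  T = 326.9 K: K = (2.927, 0.242), RR gives ψ = 0.303, H_out = 8.164 kJ/mol
  T = 328.1 K: K = (2.962, 0.246), RR gives ψ = 0.311, H_out = 8.604 kJ/mol
Linear interpolation between T = 326.9 (H_out = 8.164) and T = 328.1 (H_out = 8.604) on hF = 8.484 gives T ≈ 327.8 K, at which ψ = 0.31.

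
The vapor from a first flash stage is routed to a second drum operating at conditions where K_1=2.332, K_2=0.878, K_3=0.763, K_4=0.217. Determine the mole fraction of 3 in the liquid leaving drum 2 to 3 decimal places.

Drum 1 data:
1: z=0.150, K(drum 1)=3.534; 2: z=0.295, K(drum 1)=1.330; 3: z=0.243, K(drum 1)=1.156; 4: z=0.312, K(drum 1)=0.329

x_3 (drum 2) = 0.279

Drum 1:
Material balance + equilibrium reduce to Σ zᵢ(Kᵢ−1)/(1+ψ₁(Kᵢ−1)) = 0.
Feasibility: ΣzᵢKᵢ = 1.306, Σzᵢ/Kᵢ = 1.423 — both > 1, two phases present.
Newton–Raphson from ψ₁ = 0.62:
  ψ₁ = 0.620: g = -0.0953, g' = -0.585 → ψ₁ = 0.457
  ψ₁ = 0.457: g = -0.0059, g' = -0.528 → ψ₁ = 0.446
Converged at ψ₁ = 0.446.
Drum-1 compositions:
  1: x = 0.070, y = 0.249
  2: x = 0.257, y = 0.342
  3: x = 0.227, y = 0.263
  4: x = 0.445, y = 0.146
Drum-2 feed = drum-1 vapor: z₂ = (0.2489, 0.3420, 0.2626, 0.1465).
Drum 2:
Let ψ₂ = V/F and solve Σ zᵢ(Kᵢ−1)/(1+ψ₂(Kᵢ−1)) = 0.
Check two-phase: ΣzᵢKᵢ = 1.113 > 1 and Σzᵢ/Kᵢ = 1.516 > 1, so g(0) = 0.113 > 0 and g(1) = -0.516 < 0.
Newton–Raphson from ψ₂ = 0.31:
  ψ₂ = 0.310: g = -0.0274, g' = -0.400 → ψ₂ = 0.242
Converged at ψ₂ = 0.242.
  1: x = 0.188, y = 0.439
  2: x = 0.352, y = 0.309
  3: x = 0.279, y = 0.213
  4: x = 0.181, y = 0.039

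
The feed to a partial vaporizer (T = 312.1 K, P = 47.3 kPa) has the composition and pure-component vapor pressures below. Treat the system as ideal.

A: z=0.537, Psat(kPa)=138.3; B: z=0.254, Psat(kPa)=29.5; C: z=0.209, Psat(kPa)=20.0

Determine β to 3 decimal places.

Raoult's law: Kᵢ = Pᵢˢᵃᵗ/P = Pᵢˢᵃᵗ/47.3.
  K_A = 138.3/47.3 = 2.92389, K_B = 29.5/47.3 = 0.62368, K_C = 20.0/47.3 = 0.42283
Rachford–Rice: g(β) = Σ zᵢ(Kᵢ−1)/(1+β(Kᵢ−1)) = 0.
Check two-phase: ΣzᵢKᵢ = 1.817 > 1 and Σzᵢ/Kᵢ = 1.085 > 1, so g(0) = 0.817 > 0 and g(1) = -0.085 < 0.
Iterate (Newton) starting at β = 0.5:
  β = 0.500: g = 0.2393, g' = -0.709 → β = 0.838
  β = 0.838: g = 0.0224, g' = -0.629 → β = 0.873
Converged at β = 0.873.

β = 0.873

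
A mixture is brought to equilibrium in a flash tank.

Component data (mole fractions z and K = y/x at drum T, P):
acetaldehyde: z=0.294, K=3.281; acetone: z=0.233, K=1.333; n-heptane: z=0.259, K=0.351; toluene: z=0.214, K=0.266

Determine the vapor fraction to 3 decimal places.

Let ψ = V/F and solve Σ zᵢ(Kᵢ−1)/(1+ψ(Kᵢ−1)) = 0.
g(0) = ΣzᵢKᵢ − 1 = 0.423 and g(1) = 1 − Σzᵢ/Kᵢ = -0.807, so a root lies in (0, 1).
Newton–Raphson from ψ = 0.46:
  ψ = 0.460: g = -0.0822, g' = -0.868 → ψ = 0.365
Converged at ψ = 0.365.

ψ = 0.365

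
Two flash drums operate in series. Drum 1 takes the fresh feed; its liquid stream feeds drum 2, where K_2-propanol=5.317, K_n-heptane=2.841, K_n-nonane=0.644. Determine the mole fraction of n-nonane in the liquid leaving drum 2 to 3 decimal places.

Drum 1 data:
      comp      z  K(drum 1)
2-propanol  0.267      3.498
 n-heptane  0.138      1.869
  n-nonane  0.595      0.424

x_n-nonane (drum 2) = 0.893

Drum 1:
Material balance + equilibrium reduce to Σ zᵢ(Kᵢ−1)/(1+ψ₁(Kᵢ−1)) = 0.
Check two-phase: ΣzᵢKᵢ = 1.444 > 1 and Σzᵢ/Kᵢ = 1.553 > 1, so g(0) = 0.444 > 0 and g(1) = -0.553 < 0.
Newton iteration, ψ₁⁰ = 0.5:
  ψ₁ = 0.500: g = -0.1012, g' = -0.769 → ψ₁ = 0.368
  ψ₁ = 0.368: g = 0.0031, g' = -0.830 → ψ₁ = 0.372
Converged at ψ₁ = 0.372.
Drum-1 compositions:
  2-propanol: x = 0.138, y = 0.484
  n-heptane: x = 0.104, y = 0.195
  n-nonane: x = 0.757, y = 0.321
Drum-2 feed = drum-1 liquid: z₂ = (0.1384, 0.1043, 0.7574).
Drum 2:
Newton–Raphson from ψ₂ = 0.5:
  ψ₂ = 0.500: g = -0.0389, g' = -0.496 → ψ₂ = 0.422
  ψ₂ = 0.422: g = 0.0027, g' = -0.569 → ψ₂ = 0.426
Converged at ψ₂ = 0.426.
  2-propanol: x = 0.049, y = 0.259
  n-heptane: x = 0.058, y = 0.166
  n-nonane: x = 0.893, y = 0.575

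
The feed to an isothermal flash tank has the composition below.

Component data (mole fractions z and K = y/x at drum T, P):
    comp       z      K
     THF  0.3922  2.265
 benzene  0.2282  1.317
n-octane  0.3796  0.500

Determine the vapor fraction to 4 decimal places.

ψ = 0.7720

Let ψ = V/F and solve Σ zᵢ(Kᵢ−1)/(1+ψ(Kᵢ−1)) = 0.
Check two-phase: ΣzᵢKᵢ = 1.3787 > 1 and Σzᵢ/Kᵢ = 1.1056 > 1, so g(0) = 0.3787 > 0 and g(1) = -0.1056 < 0.
Iterate (Newton) starting at ψ = 0.5:
  ψ = 0.5000: g = 0.11329, g' = -0.4213 → ψ = 0.7689
  ψ = 0.7689: g = 0.00133, g' = -0.4266 → ψ = 0.7720
Converged at ψ = 0.7720.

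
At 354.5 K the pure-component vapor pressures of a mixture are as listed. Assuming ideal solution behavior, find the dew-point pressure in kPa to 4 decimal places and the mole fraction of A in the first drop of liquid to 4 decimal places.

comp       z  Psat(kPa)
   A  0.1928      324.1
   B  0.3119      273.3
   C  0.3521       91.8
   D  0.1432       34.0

Pdew = 102.2140 kPa, x_A = 0.0608

At the dew point ψ → 1, so Σzᵢ/Kᵢ = 1 with Kᵢ = Pᵢˢᵃᵗ/P ⇒ 1/P = Σzᵢ/Pᵢˢᵃᵗ.
1/P = 0.1928/324.1 + 0.3119/273.3 + 0.3521/91.8 + 0.1432/34.0 = 0.0097834 ⇒ P = 102.2140 kPa
xᵢ = zᵢP/Pᵢˢᵃᵗ ⇒ x_A = 0.1928·102.2140/324.1 = 0.0608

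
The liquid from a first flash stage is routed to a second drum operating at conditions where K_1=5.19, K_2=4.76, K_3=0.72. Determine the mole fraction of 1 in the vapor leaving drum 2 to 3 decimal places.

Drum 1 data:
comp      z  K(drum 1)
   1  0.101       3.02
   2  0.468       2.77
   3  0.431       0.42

Drum 1:
Let ψ₁ = V/F and solve Σ zᵢ(Kᵢ−1)/(1+ψ₁(Kᵢ−1)) = 0.
Check two-phase: ΣzᵢKᵢ = 1.782 > 1 and Σzᵢ/Kᵢ = 1.229 > 1, so g(0) = 0.782 > 0 and g(1) = -0.229 < 0.
Newton–Raphson from ψ₁ = 0.34:
  ψ₁ = 0.340: g = 0.3267, g' = -0.941 → ψ₁ = 0.687
  ψ₁ = 0.687: g = 0.0436, g' = -0.772 → ψ₁ = 0.744
  ψ₁ = 0.744: g = -0.0004, g' = -0.787 → ψ₁ = 0.743
Converged at ψ₁ = 0.743.
Drum-1 compositions:
  1: x = 0.040, y = 0.122
  2: x = 0.202, y = 0.560
  3: x = 0.757, y = 0.318
Drum-2 feed = drum-1 liquid: z₂ = (0.0404, 0.2021, 0.7575).
Drum 2:
Iterate (Newton) starting at ψ₂ = 0.5:
  ψ₂ = 0.500: g = 0.0719, g' = -0.499 → ψ₂ = 0.644
  ψ₂ = 0.644: g = 0.0090, g' = -0.384 → ψ₂ = 0.668
Converged at ψ₂ = 0.668.
  1: x = 0.011, y = 0.055
  2: x = 0.058, y = 0.274
  3: x = 0.932, y = 0.671

y_1 (drum 2) = 0.055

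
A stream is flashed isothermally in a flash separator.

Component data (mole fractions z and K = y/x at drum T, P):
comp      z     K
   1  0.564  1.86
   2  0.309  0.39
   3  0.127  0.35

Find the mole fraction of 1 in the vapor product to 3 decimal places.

y_1 = 0.781

Material balance + equilibrium reduce to Σ zᵢ(Kᵢ−1)/(1+ψ(Kᵢ−1)) = 0.
Check two-phase: ΣzᵢKᵢ = 1.214 > 1 and Σzᵢ/Kᵢ = 1.458 > 1, so g(0) = 0.214 > 0 and g(1) = -0.458 < 0.
Newton–Raphson from ψ = 0.42:
  ψ = 0.420: g = -0.0106, g' = -0.534 → ψ = 0.400
Converged at ψ = 0.400.
Compositions from xᵢ = zᵢ/(1+ψ(Kᵢ−1)), yᵢ = Kᵢxᵢ:
  1: x = 0.420, y = 0.781
  2: x = 0.409, y = 0.159
  3: x = 0.172, y = 0.060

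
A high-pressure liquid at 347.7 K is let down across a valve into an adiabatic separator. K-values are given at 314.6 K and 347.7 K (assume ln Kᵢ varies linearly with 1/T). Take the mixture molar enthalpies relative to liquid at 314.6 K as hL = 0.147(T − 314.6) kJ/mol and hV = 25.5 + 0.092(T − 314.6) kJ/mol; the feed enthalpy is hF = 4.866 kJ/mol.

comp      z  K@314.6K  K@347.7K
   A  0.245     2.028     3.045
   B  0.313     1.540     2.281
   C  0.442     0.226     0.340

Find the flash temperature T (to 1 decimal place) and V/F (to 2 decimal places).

Adiabatic flash: solve Rachford–Rice at each trial T, then check hF = ψ·hV(T) + (1−ψ)·hL(T).
  T = 314.6 K: K = (2.028, 1.540, 0.226), RR gives ψ = 0.130, H_out = 3.303 kJ/mol
  T = 347.7 K: K = (3.045, 2.281, 0.340), RR gives ψ = 0.565, H_out = 18.241 kJ/mol
  T = 331.1 K: K = (2.509, 1.892, 0.280), RR gives ψ = 0.386, H_out = 11.930 kJ/mol
  T = 322.9 K: K = (2.263, 1.712, 0.252), RR gives ψ = 0.275, H_out = 8.112 kJ/mol
  T = 318.8 K: K = (2.145, 1.626, 0.239), RR gives ψ = 0.209, H_out = 5.891 kJ/mol
  T = 316.7 K: K = (2.086, 1.583, 0.233), RR gives ψ = 0.171, H_out = 4.643 kJ/mol
Linear interpolation between T = 316.7 (H_out = 4.643) and T = 318.8 (H_out = 5.891) on hF = 4.866 gives T ≈ 317.1 K, at which ψ = 0.18.

T = 317.1 K, V/F = 0.18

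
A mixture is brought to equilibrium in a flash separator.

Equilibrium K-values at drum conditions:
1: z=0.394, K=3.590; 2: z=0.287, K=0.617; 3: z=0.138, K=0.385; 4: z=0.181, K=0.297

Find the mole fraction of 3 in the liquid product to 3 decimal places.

Rachford–Rice: g(ψ) = Σ zᵢ(Kᵢ−1)/(1+ψ(Kᵢ−1)) = 0.
Check two-phase: ΣzᵢKᵢ = 1.698 > 1 and Σzᵢ/Kᵢ = 1.543 > 1, so g(0) = 0.698 > 0 and g(1) = -0.543 < 0.
Iterate (Newton) starting at ψ = 0.45:
  ψ = 0.450: g = 0.0350, g' = -0.916 → ψ = 0.488
  ψ = 0.488: g = 0.0005, g' = -0.893 → ψ = 0.489
Converged at ψ = 0.489.
Compositions from xᵢ = zᵢ/(1+ψ(Kᵢ−1)), yᵢ = Kᵢxᵢ:
  1: x = 0.174, y = 0.624
  2: x = 0.353, y = 0.218
  3: x = 0.197, y = 0.076
  4: x = 0.276, y = 0.082

x_3 = 0.197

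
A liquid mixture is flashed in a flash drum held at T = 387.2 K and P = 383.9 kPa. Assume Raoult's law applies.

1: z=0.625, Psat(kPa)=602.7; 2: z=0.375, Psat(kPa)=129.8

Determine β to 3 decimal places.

Raoult's law: Kᵢ = Pᵢˢᵃᵗ/P = Pᵢˢᵃᵗ/383.9.
  K_1 = 602.7/383.9 = 1.56994, K_2 = 129.8/383.9 = 0.33811
Let β = V/F and solve Σ zᵢ(Kᵢ−1)/(1+β(Kᵢ−1)) = 0.
Check two-phase: ΣzᵢKᵢ = 1.108 > 1 and Σzᵢ/Kᵢ = 1.507 > 1, so g(0) = 0.108 > 0 and g(1) = -0.507 < 0.
Binary case is linear: z₁(K₁−1)(1+β(K₂−1)) + z₂(K₂−1)(1+β(K₁−1)) = 0
⇒ β = [z₁(K₁−1)+z₂(K₂−1)] / [−(K₁−1)(K₂−1)] = 0.1080/0.3772 = 0.286

β = 0.286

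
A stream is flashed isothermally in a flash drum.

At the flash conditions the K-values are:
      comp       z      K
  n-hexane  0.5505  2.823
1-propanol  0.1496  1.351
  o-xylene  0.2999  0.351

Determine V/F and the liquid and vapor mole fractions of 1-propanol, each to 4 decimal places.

V/F = 0.8499, x_1-propanol = 0.1152, y_1-propanol = 0.1557

Rachford–Rice: g(V/F) = Σ zᵢ(Kᵢ−1)/(1+V/F(Kᵢ−1)) = 0.
Check two-phase: ΣzᵢKᵢ = 1.8614 > 1 and Σzᵢ/Kᵢ = 1.1602 > 1, so g(0) = 0.8614 > 0 and g(1) = -0.1602 < 0.
Newton iteration, V/F⁰ = 0.5:
  V/F = 0.5000: g = 0.28155, g' = -0.7909 → V/F = 0.8560
  V/F = 0.8560: g = -0.00559, g' = -0.9294 → V/F = 0.8500
  V/F = 0.8500: g = -0.00003, g' = -0.9207 → V/F = 0.8499
Converged at V/F = 0.8499.
Compositions from xᵢ = zᵢ/(1+V/F(Kᵢ−1)), yᵢ = Kᵢxᵢ:
  n-hexane: x = 0.2159, y = 0.6096
  1-propanol: x = 0.1152, y = 0.1557
  o-xylene: x = 0.6688, y = 0.2348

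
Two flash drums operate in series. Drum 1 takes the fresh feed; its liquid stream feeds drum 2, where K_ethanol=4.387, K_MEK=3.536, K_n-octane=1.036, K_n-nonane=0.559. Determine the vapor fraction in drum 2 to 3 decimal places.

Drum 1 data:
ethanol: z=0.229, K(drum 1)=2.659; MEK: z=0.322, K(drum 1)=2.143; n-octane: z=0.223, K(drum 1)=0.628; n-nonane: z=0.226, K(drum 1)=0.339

Drum 1:
Rachford–Rice: g(ψ₁) = Σ zᵢ(Kᵢ−1)/(1+ψ₁(Kᵢ−1)) = 0.
Feasibility: ΣzᵢKᵢ = 1.516, Σzᵢ/Kᵢ = 1.258 — both > 1, two phases present.
Iterate (Newton) starting at ψ₁ = 0.5:
  ψ₁ = 0.500: g = 0.1168, g' = -0.626 → ψ₁ = 0.687
  ψ₁ = 0.687: g = -0.0012, g' = -0.657 → ψ₁ = 0.685
Converged at ψ₁ = 0.685.
Drum-1 compositions:
  ethanol: x = 0.107, y = 0.285
  MEK: x = 0.181, y = 0.387
  n-octane: x = 0.299, y = 0.188
  n-nonane: x = 0.413, y = 0.140
Drum-2 feed = drum-1 liquid: z₂ = (0.1072, 0.1806, 0.2992, 0.4130).
Drum 2:
Material balance + equilibrium reduce to Σ zᵢ(Kᵢ−1)/(1+ψ₂(Kᵢ−1)) = 0.
Feasibility: ΣzᵢKᵢ = 1.650, Σzᵢ/Kᵢ = 1.103 — both > 1, two phases present.
Iterate (Newton) starting at ψ₂ = 0.5:
  ψ₂ = 0.500: g = 0.1137, g' = -0.528 → ψ₂ = 0.715
  ψ₂ = 0.715: g = 0.0133, g' = -0.423 → ψ₂ = 0.747
Converged at ψ₂ = 0.747.
  ethanol: x = 0.030, y = 0.133
  MEK: x = 0.062, y = 0.221
  n-octane: x = 0.291, y = 0.302
  n-nonane: x = 0.616, y = 0.344

V/F (drum 2) = 0.747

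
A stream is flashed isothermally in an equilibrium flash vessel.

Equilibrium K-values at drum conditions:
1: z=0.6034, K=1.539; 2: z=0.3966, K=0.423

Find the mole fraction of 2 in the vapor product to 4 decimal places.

y_2 = 0.2043

Newton–Raphson from ψ = 0.63:
  ψ = 0.6300: g = -0.11674, g' = -0.4236 → ψ = 0.3544
  ψ = 0.3544: g = -0.01460, g' = -0.3322 → ψ = 0.3105
  ψ = 0.3105: g = -0.00017, g' = -0.3246 → ψ = 0.3099
Converged at ψ = 0.3099.
Compositions from xᵢ = zᵢ/(1+ψ(Kᵢ−1)), yᵢ = Kᵢxᵢ:
  1: x = 0.5170, y = 0.7957
  2: x = 0.4830, y = 0.2043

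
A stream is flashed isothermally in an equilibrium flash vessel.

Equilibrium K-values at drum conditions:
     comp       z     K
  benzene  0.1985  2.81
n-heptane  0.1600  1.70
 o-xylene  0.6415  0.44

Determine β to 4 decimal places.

β = 0.1384

Material balance + equilibrium reduce to Σ zᵢ(Kᵢ−1)/(1+β(Kᵢ−1)) = 0.
g(0) = ΣzᵢKᵢ − 1 = 0.1120 and g(1) = 1 − Σzᵢ/Kᵢ = -0.6227, so a root lies in (0, 1).
Newton–Raphson from β = 0.34:
  β = 0.3400: g = -0.13084, g' = -0.6073 → β = 0.1245
  β = 0.1245: g = 0.01004, g' = -0.7319 → β = 0.1383
  β = 0.1383: g = 0.00010, g' = -0.7176 → β = 0.1384
Converged at β = 0.1384.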